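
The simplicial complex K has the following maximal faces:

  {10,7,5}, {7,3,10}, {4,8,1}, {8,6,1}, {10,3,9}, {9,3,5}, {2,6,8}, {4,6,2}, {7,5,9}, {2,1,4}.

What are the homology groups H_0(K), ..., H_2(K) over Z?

We work with the vertex ordering 1 < 2 < 3 < 4 < 5 < 6 < 7 < 8 < 9 < 10. The simplices of K, each written with vertices in increasing order, are:

  0-simplices (10): [1], [2], [3], [4], [5], [6], [7], [8], [9], [10]
  1-simplices (20): [1,2], [1,4], [1,6], [1,8], [2,4], [2,6], [2,8], [3,5], [3,7], [3,9], [3,10], [4,6], [4,8], [5,7], [5,9], [5,10], [6,8], [7,9], [7,10], [9,10]
  2-simplices (10): [1,2,4], [1,4,8], [1,6,8], [2,4,6], [2,6,8], [3,5,9], [3,7,10], [3,9,10], [5,7,9], [5,7,10]

Hence C_0 ≅ Z^10, C_1 ≅ Z^20, C_2 ≅ Z^10.

∂_1: C_1 → C_0 sends each edge [p,q] (with p < q) to q − p. For instance
  ∂[1,2] = [2] − [1].
The resulting 10×20 matrix has rank 8, and its Smith normal form has invariant factors (1,1,1,1,1,1,1,1).

The boundary map ∂_2: C_2 → C_1 sends each 2-simplex [p,q,r] to [q,r] − [p,r] + [p,q]. For instance
  ∂[1,6,8] = [6,8] − [1,8] + [1,6],
  ∂[1,4,8] = [4,8] − [1,8] + [1,4].
As a 20×10 matrix over Z this has rank 10, with invariant factors (1,1,1,1,1,1,1,1,1,1).

Computing H_k = (kernel of ∂_k) / (image of ∂_{k+1}):

  H_0: rank C_0 − rank ∂_1 = 10 − 8 = 2, and the invariant factors of ∂_1 are all 1, so H_0 ≅ Z^2.
  H_1: rank ker ∂_1 − rank ∂_2 = (20 − 8) − 10 = 2, and the invariant factors of ∂_2 are all 1, so H_1 ≅ Z^2.
  H_2: rank ker ∂_2 − rank ∂_3 = (10 − 10) − 0 = 0, and there is no ∂_3, so H_2 ≅ 0.

(K is a triangulation of the disjoint union of the Möbius band and the Möbius band.)

H_0 = Z^2,  H_1 = Z^2,  H_2 = 0.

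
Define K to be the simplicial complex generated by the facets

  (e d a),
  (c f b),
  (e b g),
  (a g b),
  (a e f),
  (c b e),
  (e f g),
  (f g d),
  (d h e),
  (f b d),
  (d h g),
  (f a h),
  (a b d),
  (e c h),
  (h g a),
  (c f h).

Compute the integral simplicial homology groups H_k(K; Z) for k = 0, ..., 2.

H_0 ≅ Z,  H_1 ≅ Z^2,  H_2 ≅ Z.

We work with the vertex ordering a < b < c < d < e < f < g < h. The simplices of K, each written with vertices in increasing order, are:

  0-simplices (8): a, b, c, d, e, f, g, h
  1-simplices (24): ab, ad, ae, af, ag, ah, bc, bd, be, bf, bg, ce, cf, ch, de, df, dg, dh, ef, eg, eh, fg, fh, gh
  2-simplices (16): abd, abg, ade, aef, afh, agh, bce, bcf, bdf, beg, ceh, cfh, deh, dfg, dgh, efg

Hence C_0 ≅ Z^8, C_1 ≅ Z^24, C_2 ≅ Z^16.

∂_1: C_1 → C_0 sends each edge [p,q] (with p < q) to q − p. For instance
  ∂ef = f − e.
The resulting 8×24 matrix has rank 7, and its Smith normal form has invariant factors (1,1,1,1,1,1,1).

∂_2: C_2 → C_1 maps a triangle to the signed sum of its edges. For instance
  ∂deh = eh − dh + de,
  ∂efg = fg − eg + ef.
The resulting 24×16 matrix has rank 15, and its Smith normal form has invariant factors (1,1,1,1,1,1,1,1,1,1,1,1,1,1,1).

Computing H_k = (kernel of ∂_k) / (image of ∂_{k+1}):

  H_0: rank C_0 − rank ∂_1 = 8 − 7 = 1, and the invariant factors of ∂_1 are all 1, so H_0 ≅ Z.
  H_1: rank ker ∂_1 − rank ∂_2 = (24 − 7) − 15 = 2, and the invariant factors of ∂_2 are all 1, so H_1 ≅ Z^2.
  H_2: rank ker ∂_2 − rank ∂_3 = (16 − 15) − 0 = 1, and there is no ∂_3, so H_2 ≅ Z.

As a check, the Euler characteristic is 8 − 24 + 16 = 0, which agrees with 1 − 2 + 1 = 0.
(K is a triangulation of the torus T^2.)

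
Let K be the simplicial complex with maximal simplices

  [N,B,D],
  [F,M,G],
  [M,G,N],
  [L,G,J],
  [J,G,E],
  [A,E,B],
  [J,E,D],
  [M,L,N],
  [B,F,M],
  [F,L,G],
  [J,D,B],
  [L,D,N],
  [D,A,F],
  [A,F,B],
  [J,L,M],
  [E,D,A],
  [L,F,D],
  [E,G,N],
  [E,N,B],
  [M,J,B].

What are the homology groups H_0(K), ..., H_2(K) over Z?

We work with the vertex ordering A < B < D < E < F < G < J < L < M < N. The simplices of K, each written with vertices in increasing order, are:

  0-simplices (10): A, B, D, E, F, G, J, L, M, N
  1-simplices (30): AB, AD, AE, AF, BD, BE, BF, BJ, BM, BN, DE, DF, DJ, DL, DN, EG, EJ, EN, FG, FL, FM, GJ, GL, GM, GN, JL, JM, LM, LN, MN
  2-simplices (20): ABE, ABF, ADE, ADF, BDJ, BDN, BEN, BFM, BJM, DEJ, DFL, DLN, EGJ, EGN, FGL, FGM, GJL, GMN, JLM, LMN

so the chain groups are C_0 ≅ Z^10, C_1 ≅ Z^30, C_2 ≅ Z^20.

Boundary ∂_1: C_1 → C_0 sends each edge [p,q] (with p < q) to q − p.
This gives a 10×30 integer matrix of rank 9; reducing to Smith normal form yields diagonal entries (1,1,1,1,1,1,1,1,1).

Boundary ∂_2: C_2 → C_1 acts by ∂[p,q,r] = [q,r] − [p,r] + [p,q]. For instance
  ∂BJM = JM − BM + BJ,
  ∂ABF = BF − AF + AB.
As a 30×20 matrix over Z this has rank 20, with invariant factors (1,1,1,1,1,1,1,1,1,1,1,1,1,1,1,1,1,1,1,2).

Now H_k = ker ∂_k / im ∂_{k+1}, so:

  H_0: rank C_0 − rank ∂_1 = 10 − 9 = 1, and the invariant factors of ∂_1 are all 1, so H_0 ≅ Z.
  H_1: rank ker ∂_1 − rank ∂_2 = (30 − 9) − 20 = 1, and ∂_2 has invariant factor 2 > 1, so H_1 ≅ Z ⊕ Z_2.
  H_2: rank ker ∂_2 − rank ∂_3 = (20 − 20) − 0 = 0, and there is no ∂_3, so H_2 ≅ 0.

H_0 = Z,  H_1 = Z ⊕ Z_2,  H_2 = 0.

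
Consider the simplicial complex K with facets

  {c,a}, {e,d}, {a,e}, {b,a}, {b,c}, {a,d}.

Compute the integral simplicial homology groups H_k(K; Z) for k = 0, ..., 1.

H_0 ≅ Z,  H_1 ≅ Z^2.

Order the vertices as a < b < c < d < e. Listing each simplex with vertices in this order, K has dimension 1 with simplices:

  0-simplices (5): a, b, c, d, e
  1-simplices (6): ab, ac, ad, ae, bc, de

Hence C_0 ≅ Z^5, C_1 ≅ Z^6.

Boundary ∂_1: C_1 → C_0 is given by ∂[p,q] = [q] − [p]. For instance
  ∂bc = c − b.
This gives a 5×6 integer matrix of rank 4; reducing to Smith normal form yields diagonal entries (1,1,1,1).

Reading off H_k = ker ∂_k / im ∂_{k+1}:

  H_0: rank C_0 − rank ∂_1 = 5 − 4 = 1, and the invariant factors of ∂_1 are all 1, so H_0 ≅ Z.
  H_1: rank ker ∂_1 − rank ∂_2 = (6 − 4) − 0 = 2, and there is no ∂_2, so H_1 ≅ Z^2.

As a check, the Euler characteristic is 5 − 6 = -1, which agrees with 1 − 2 = -1.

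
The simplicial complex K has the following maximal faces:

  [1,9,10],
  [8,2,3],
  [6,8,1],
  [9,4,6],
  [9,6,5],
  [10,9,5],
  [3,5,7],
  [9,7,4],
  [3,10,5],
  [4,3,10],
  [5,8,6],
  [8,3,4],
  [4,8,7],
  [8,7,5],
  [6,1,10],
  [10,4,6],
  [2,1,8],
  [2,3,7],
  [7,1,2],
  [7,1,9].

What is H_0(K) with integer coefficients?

We work with the vertex ordering 1 < 2 < 3 < 4 < 5 < 6 < 7 < 8 < 9 < 10. The simplices of K, each written with vertices in increasing order, are:

  0-simplices (10): [1], [2], [3], [4], [5], [6], [7], [8], [9], [10]
  1-simplices (30): (30 of them)
  2-simplices (20): (20 of them)

so the chain groups are C_0 ≅ Z^10, C_1 ≅ Z^30, C_2 ≅ Z^20.

∂_1: C_1 → C_0 sends each edge [p,q] (with p < q) to q − p. For instance
  ∂[5,7] = [7] − [5].
The resulting 10×30 matrix has rank 9, and its Smith normal form has invariant factors (1,1,1,1,1,1,1,1,1).

Boundary ∂_2: C_2 → C_1 sends each 2-simplex [p,q,r] to [q,r] − [p,r] + [p,q]. For instance
  ∂[4,7,8] = [7,8] − [4,8] + [4,7],
  ∂[1,6,10] = [6,10] − [1,10] + [1,6].
This gives a 30×20 integer matrix of rank 20; reducing to Smith normal form yields diagonal entries (1,1,1,1,1,1,1,1,1,1,1,1,1,1,1,1,1,1,1,2).

Reading off H_k = ker ∂_k / im ∂_{k+1}:

  H_0: rank C_0 − rank ∂_1 = 10 − 9 = 1, and the invariant factors of ∂_1 are all 1, so H_0 = Z.

H_0 = Z.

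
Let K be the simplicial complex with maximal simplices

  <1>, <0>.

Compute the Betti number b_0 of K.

b_0 = 2.

Take the total order 0 < 1 on the vertex set. Then K (dimension 0) consists of the simplices:

  0-simplices (2): [0], [1]

so the chain groups are C_0 ≅ Z^2.

Reading off H_k = ker ∂_k / im ∂_{k+1}:

  H_0: rank C_0 − rank ∂_1 = 2 − 0 = 2, and there is no ∂_1, so H_0 ≅ Z^2.

(K is a triangulation of a set of 2 points.)

Hence the Betti numbers are b_0 = 2.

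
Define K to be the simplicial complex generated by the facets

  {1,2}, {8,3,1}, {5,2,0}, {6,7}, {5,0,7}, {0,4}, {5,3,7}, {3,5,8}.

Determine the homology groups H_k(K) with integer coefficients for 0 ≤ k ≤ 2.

Take the total order 0 < 1 < 2 < 3 < 4 < 5 < 6 < 7 < 8 on the vertex set. Then K (dimension 2) consists of the simplices:

  0-simplices (9): [0], [1], [2], [3], [4], [5], [6], [7], [8]
  1-simplices (14): [0,2], [0,4], [0,5], [0,7], [1,2], [1,3], [1,8], [2,5], [3,5], [3,7], [3,8], [5,7], [5,8], [6,7]
  2-simplices (5): [0,2,5], [0,5,7], [1,3,8], [3,5,7], [3,5,8]

so the chain groups are C_0 ≅ Z^9, C_1 ≅ Z^14, C_2 ≅ Z^5.

∂_1: C_1 → C_0 sends each edge [p,q] (with p < q) to q − p. For instance
  ∂[6,7] = [7] − [6].
The resulting 9×14 matrix has rank 8, and its Smith normal form has invariant factors (1,1,1,1,1,1,1,1).

∂_2: C_2 → C_1 acts by ∂[p,q,r] = [q,r] − [p,r] + [p,q]. For instance
  ∂[3,5,8] = [5,8] − [3,8] + [3,5],
  ∂[0,2,5] = [2,5] − [0,5] + [0,2].
The 14×5 boundary matrix has rank 5 and Smith normal form diag(1,1,1,1,1).

Now H_k = ker ∂_k / im ∂_{k+1}, so:

  H_0: rank C_0 − rank ∂_1 = 9 − 8 = 1, and the invariant factors of ∂_1 are all 1, so H_0 = Z.
  H_1: rank ker ∂_1 − rank ∂_2 = (14 − 8) − 5 = 1, and the invariant factors of ∂_2 are all 1, so H_1 = Z.
  H_2: rank ker ∂_2 − rank ∂_3 = (5 − 5) − 0 = 0, and there is no ∂_3, so H_2 = 0.

H_0 = Z,  H_1 = Z,  H_2 = 0.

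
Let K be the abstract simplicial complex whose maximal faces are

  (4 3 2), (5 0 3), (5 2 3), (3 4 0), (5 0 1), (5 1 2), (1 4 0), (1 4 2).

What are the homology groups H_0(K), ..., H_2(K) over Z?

Fix the vertex order 0 < 1 < 2 < 3 < 4 < 5 and write every simplex with vertices in increasing order. Then dim K = 2 and the simplices of K are:

  0-simplices (6): [0], [1], [2], [3], [4], [5]
  1-simplices (12): [0,1], [0,3], [0,4], [0,5], [1,2], [1,4], [1,5], [2,3], [2,4], [2,5], [3,4], [3,5]
  2-simplices (8): [0,1,4], [0,1,5], [0,3,4], [0,3,5], [1,2,4], [1,2,5], [2,3,4], [2,3,5]

Hence C_0 ≅ Z^6, C_1 ≅ Z^12, C_2 ≅ Z^8.

∂_1: C_1 → C_0 is given by ∂[p,q] = [q] − [p]. For instance
  ∂[0,1] = [1] − [0].
This gives a 6×12 integer matrix of rank 5; reducing to Smith normal form yields diagonal entries (1,1,1,1,1).

∂_2: C_2 → C_1 sends each 2-simplex [p,q,r] to [q,r] − [p,r] + [p,q]. For instance
  ∂[0,1,4] = [1,4] − [0,4] + [0,1],
  ∂[2,3,5] = [3,5] − [2,5] + [2,3].
This gives a 12×8 integer matrix of rank 7; reducing to Smith normal form yields diagonal entries (1,1,1,1,1,1,1).

Computing H_k = (kernel of ∂_k) / (image of ∂_{k+1}):

  H_0: rank C_0 − rank ∂_1 = 6 − 5 = 1, and the invariant factors of ∂_1 are all 1, so H_0 = Z.
  H_1: rank ker ∂_1 − rank ∂_2 = (12 − 5) − 7 = 0, and the invariant factors of ∂_2 are all 1, so H_1 = 0.
  H_2: rank ker ∂_2 − rank ∂_3 = (8 − 7) − 0 = 1, and there is no ∂_3, so H_2 = Z.

H_0 ≅ Z,  H_1 = 0,  H_2 ≅ Z.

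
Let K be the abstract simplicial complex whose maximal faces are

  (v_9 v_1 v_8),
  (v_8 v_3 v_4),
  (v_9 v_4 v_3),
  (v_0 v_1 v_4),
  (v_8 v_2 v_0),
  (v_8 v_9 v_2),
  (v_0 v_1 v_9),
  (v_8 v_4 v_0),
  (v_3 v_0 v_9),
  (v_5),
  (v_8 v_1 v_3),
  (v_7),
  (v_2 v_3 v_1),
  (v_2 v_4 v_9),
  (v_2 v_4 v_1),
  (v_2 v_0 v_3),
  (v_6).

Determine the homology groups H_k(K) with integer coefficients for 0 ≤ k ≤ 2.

Take the total order v_0 < v_1 < v_2 < v_3 < v_4 < v_5 < v_6 < v_7 < v_8 < v_9 on the vertex set. Then K (dimension 2) consists of the simplices:

  0-simplices (10): [v_0], [v_1], [v_2], [v_3], [v_4], [v_5], [v_6], [v_7], [v_8], [v_9]
  1-simplices (21): (21 of them)
  2-simplices (14): (14 of them)

so the chain groups are C_0 ≅ Z^10, C_1 ≅ Z^21, C_2 ≅ Z^14.

Boundary ∂_1: C_1 → C_0 maps an edge to its endpoints' difference, ∂[p,q] = q − p.
This gives a 10×21 integer matrix of rank 6; reducing to Smith normal form yields diagonal entries (1,1,1,1,1,1).

∂_2: C_2 → C_1 maps a triangle to the signed sum of its edges. For instance
  ∂[v_1,v_2,v_3] = [v_2,v_3] − [v_1,v_3] + [v_1,v_2],
  ∂[v_1,v_3,v_8] = [v_3,v_8] − [v_1,v_8] + [v_1,v_3].
The resulting 21×14 matrix has rank 13, and its Smith normal form has invariant factors (1,1,1,1,1,1,1,1,1,1,1,1,1).

From H_k ≅ ker(∂_k) / im(∂_{k+1}) we obtain:

  H_0: rank C_0 − rank ∂_1 = 10 − 6 = 4, and the invariant factors of ∂_1 are all 1, so H_0 ≅ Z^4.
  H_1: rank ker ∂_1 − rank ∂_2 = (21 − 6) − 13 = 2, and the invariant factors of ∂_2 are all 1, so H_1 ≅ Z^2.
  H_2: rank ker ∂_2 − rank ∂_3 = (14 − 13) − 0 = 1, and there is no ∂_3, so H_2 ≅ Z.

As a check, the Euler characteristic is 10 − 21 + 14 = 3, which agrees with 4 − 2 + 1 = 3.
(K is a triangulation of the disjoint union of the torus T^2 and a set of 3 points.)

H_0 = Z^4,  H_1 = Z^2,  H_2 = Z.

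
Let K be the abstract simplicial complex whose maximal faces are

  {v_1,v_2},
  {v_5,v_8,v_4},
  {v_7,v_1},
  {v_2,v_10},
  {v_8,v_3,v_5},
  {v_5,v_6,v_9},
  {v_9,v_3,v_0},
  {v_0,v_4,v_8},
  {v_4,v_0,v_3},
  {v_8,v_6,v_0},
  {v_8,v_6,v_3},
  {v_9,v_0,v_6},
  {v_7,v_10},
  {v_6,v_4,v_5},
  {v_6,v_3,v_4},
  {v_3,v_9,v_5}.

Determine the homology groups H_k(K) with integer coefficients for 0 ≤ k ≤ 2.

We work with the vertex ordering v_0 < v_1 < v_2 < v_3 < v_4 < v_5 < v_6 < v_7 < v_8 < v_9 < v_10. The simplices of K, each written with vertices in increasing order, are:

  0-simplices (11): [v_0], [v_1], [v_2], [v_3], [v_4], [v_5], [v_6], [v_7], [v_8], [v_9], [v_10]
  1-simplices (22): (22 of them)
  2-simplices (12): (12 of them)

Hence C_0 ≅ Z^11, C_1 ≅ Z^22, C_2 ≅ Z^12.

Boundary ∂_1: C_1 → C_0 maps an edge to its endpoints' difference, ∂[p,q] = q − p.
The 11×22 boundary matrix has rank 9 and Smith normal form diag(1,1,1,1,1,1,1,1,1).

The boundary map ∂_2: C_2 → C_1 acts by ∂[p,q,r] = [q,r] − [p,r] + [p,q]. For instance
  ∂[v_4,v_5,v_8] = [v_5,v_8] − [v_4,v_8] + [v_4,v_5],
  ∂[v_0,v_4,v_8] = [v_4,v_8] − [v_0,v_8] + [v_0,v_4].
As a 22×12 matrix over Z this has rank 12, with invariant factors (1,1,1,1,1,1,1,1,1,1,1,2).

Now H_k = ker ∂_k / im ∂_{k+1}, so:

  H_0: rank C_0 − rank ∂_1 = 11 − 9 = 2, and the invariant factors of ∂_1 are all 1, so H_0 ≅ Z^2.
  H_1: rank ker ∂_1 − rank ∂_2 = (22 − 9) − 12 = 1, and ∂_2 has invariant factor 2 > 1, so H_1 ≅ Z ⊕ Z/2Z.
  H_2: rank ker ∂_2 − rank ∂_3 = (12 − 12) − 0 = 0, and there is no ∂_3, so H_2 ≅ 0.

H_0 ≅ Z^2,  H_1 ≅ Z ⊕ Z/2Z,  H_2 = 0.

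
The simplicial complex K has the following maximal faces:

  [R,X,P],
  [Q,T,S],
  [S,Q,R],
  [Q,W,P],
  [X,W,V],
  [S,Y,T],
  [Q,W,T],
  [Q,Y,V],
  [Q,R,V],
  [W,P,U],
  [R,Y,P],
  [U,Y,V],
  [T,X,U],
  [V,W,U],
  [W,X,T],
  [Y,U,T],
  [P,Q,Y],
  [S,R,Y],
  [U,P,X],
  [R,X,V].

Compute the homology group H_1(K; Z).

We work with the vertex ordering P < Q < R < S < T < U < V < W < X < Y. The simplices of K, each written with vertices in increasing order, are:

  0-simplices (10): P, Q, R, S, T, U, V, W, X, Y
  1-simplices (30): PQ, PR, PU, PW, PX, PY, QR, QS, QT, QV, QW, QY, RS, RV, RX, RY, ST, SY, TU, TW, TX, TY, UV, UW, UX, UY, VW, VX, VY, WX
  2-simplices (20): PQW, PQY, PRX, PRY, PUW, PUX, QRS, QRV, QST, QTW, QVY, RSY, RVX, STY, TUX, TUY, TWX, UVW, UVY, VWX

so the chain groups are C_0 ≅ Z^10, C_1 ≅ Z^30, C_2 ≅ Z^20.

The boundary map ∂_1: C_1 → C_0 maps an edge to its endpoints' difference, ∂[p,q] = q − p.
This gives a 10×30 integer matrix of rank 9; reducing to Smith normal form yields diagonal entries (1,1,1,1,1,1,1,1,1).

The boundary map ∂_2: C_2 → C_1 acts by ∂[p,q,r] = [q,r] − [p,r] + [p,q]. For instance
  ∂PRX = RX − PX + PR,
  ∂RVX = VX − RX + RV.
The 30×20 boundary matrix has rank 20 and Smith normal form diag(1,1,1,1,1,1,1,1,1,1,1,1,1,1,1,1,1,1,1,2).

Computing H_k = (kernel of ∂_k) / (image of ∂_{k+1}):

  H_1: rank ker ∂_1 − rank ∂_2 = (30 − 9) − 20 = 1, and ∂_2 has invariant factor 2 > 1, so H_1 ≅ Z × Z/2.

H_1 ≅ Z × Z/2.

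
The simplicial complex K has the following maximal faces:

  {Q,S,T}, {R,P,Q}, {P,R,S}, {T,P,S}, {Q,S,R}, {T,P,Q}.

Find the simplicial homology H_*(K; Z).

Order the vertices as P < Q < R < S < T. Listing each simplex with vertices in this order, K has dimension 2 with simplices:

  0-simplices (5): P, Q, R, S, T
  1-simplices (9): PQ, PR, PS, PT, QR, QS, QT, RS, ST
  2-simplices (6): PQR, PQT, PRS, PST, QRS, QST

giving chain groups C_0 ≅ Z^5, C_1 ≅ Z^9, C_2 ≅ Z^6.

Boundary ∂_1: C_1 → C_0 maps an edge to its endpoints' difference, ∂[p,q] = q − p.
The resulting 5×9 matrix has rank 4, and its Smith normal form has invariant factors (1,1,1,1).

Boundary ∂_2: C_2 → C_1 maps a triangle to the signed sum of its edges. For instance
  ∂PQT = QT − PT + PQ,
  ∂PRS = RS − PS + PR.
The resulting 9×6 matrix has rank 5, and its Smith normal form has invariant factors (1,1,1,1,1).

From H_k ≅ ker(∂_k) / im(∂_{k+1}) we obtain:

  H_0: rank C_0 − rank ∂_1 = 5 − 4 = 1, and the invariant factors of ∂_1 are all 1, so H_0 = Z.
  H_1: rank ker ∂_1 − rank ∂_2 = (9 − 4) − 5 = 0, and the invariant factors of ∂_2 are all 1, so H_1 = 0.
  H_2: rank ker ∂_2 − rank ∂_3 = (6 − 5) − 0 = 1, and there is no ∂_3, so H_2 = Z.

H_0 = Z,  H_1 = 0,  H_2 = Z.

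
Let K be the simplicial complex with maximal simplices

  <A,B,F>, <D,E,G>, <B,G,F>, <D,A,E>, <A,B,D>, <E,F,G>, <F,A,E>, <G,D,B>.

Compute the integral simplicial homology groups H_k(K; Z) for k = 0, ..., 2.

H_0 ≅ Z,  H_1 = 0,  H_2 ≅ Z.

Fix the vertex order A < B < D < E < F < G and write every simplex with vertices in increasing order. Then dim K = 2 and the simplices of K are:

  0-simplices (6): A, B, D, E, F, G
  1-simplices (12): AB, AD, AE, AF, BD, BF, BG, DE, DG, EF, EG, FG
  2-simplices (8): ABD, ABF, ADE, AEF, BDG, BFG, DEG, EFG

so the chain groups are C_0 ≅ Z^6, C_1 ≅ Z^12, C_2 ≅ Z^8.

∂_1: C_1 → C_0 sends each edge [p,q] (with p < q) to q − p. For instance
  ∂EG = G − E.
The 6×12 boundary matrix has rank 5 and Smith normal form diag(1,1,1,1,1).

The boundary map ∂_2: C_2 → C_1 acts by ∂[p,q,r] = [q,r] − [p,r] + [p,q]. For instance
  ∂ABD = BD − AD + AB,
  ∂DEG = EG − DG + DE.
The 12×8 boundary matrix has rank 7 and Smith normal form diag(1,1,1,1,1,1,1).

Reading off H_k = ker ∂_k / im ∂_{k+1}:

  H_0: rank C_0 − rank ∂_1 = 6 − 5 = 1, and the invariant factors of ∂_1 are all 1, so H_0 ≅ Z.
  H_1: rank ker ∂_1 − rank ∂_2 = (12 − 5) − 7 = 0, and the invariant factors of ∂_2 are all 1, so H_1 ≅ 0.
  H_2: rank ker ∂_2 − rank ∂_3 = (8 − 7) − 0 = 1, and there is no ∂_3, so H_2 ≅ Z.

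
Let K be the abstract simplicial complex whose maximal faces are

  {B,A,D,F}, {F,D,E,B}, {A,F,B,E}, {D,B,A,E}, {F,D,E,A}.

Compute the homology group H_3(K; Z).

Fix the vertex order A < B < D < E < F and write every simplex with vertices in increasing order. Then dim K = 3 and the simplices of K are:

  0-simplices (5): A, B, D, E, F
  1-simplices (10): AB, AD, AE, AF, BD, BE, BF, DE, DF, EF
  2-simplices (10): ABD, ABE, ABF, ADE, ADF, AEF, BDE, BDF, BEF, DEF
  3-simplices (5): ABDE, ABDF, ABEF, ADEF, BDEF

so the chain groups are C_0 ≅ Z^5, C_1 ≅ Z^10, C_2 ≅ Z^10, C_3 ≅ Z^5.

The boundary map ∂_1: C_1 → C_0 maps an edge to its endpoints' difference, ∂[p,q] = q − p. For instance
  ∂AF = F − A.
The 5×10 boundary matrix has rank 4 and Smith normal form diag(1,1,1,1).

∂_2: C_2 → C_1 sends each 2-simplex [p,q,r] to [q,r] − [p,r] + [p,q]. For instance
  ∂ABD = BD − AD + AB,
  ∂DEF = EF − DF + DE.
The 10×10 boundary matrix has rank 6 and Smith normal form diag(1,1,1,1,1,1).

∂_3: C_3 → C_2 sends each 3-simplex σ to the alternating sum Σ_i (−1)^i (σ with its i-th vertex removed). For instance
  ∂ABEF = BEF − AEF + ABF − ABE,
  ∂ABDE = BDE − ADE + ABE − ABD.
This gives a 10×5 integer matrix of rank 4; reducing to Smith normal form yields diagonal entries (1,1,1,1).

Computing H_k = (kernel of ∂_k) / (image of ∂_{k+1}):

  H_3: rank ker ∂_3 − rank ∂_4 = (5 − 4) − 0 = 1, and there is no ∂_4, so H_3 = Z.

H_3 ≅ Z.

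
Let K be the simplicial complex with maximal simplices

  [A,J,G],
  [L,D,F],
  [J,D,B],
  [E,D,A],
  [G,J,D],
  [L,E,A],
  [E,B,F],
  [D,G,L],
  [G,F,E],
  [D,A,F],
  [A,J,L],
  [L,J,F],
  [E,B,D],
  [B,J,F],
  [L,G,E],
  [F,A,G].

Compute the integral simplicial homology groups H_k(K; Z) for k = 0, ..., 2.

H_0 ≅ Z,  H_1 ≅ Z^2,  H_2 ≅ Z.

Take the total order A < B < D < E < F < G < J < L on the vertex set. Then K (dimension 2) consists of the simplices:

  0-simplices (8): A, B, D, E, F, G, J, L
  1-simplices (24): AD, AE, AF, AG, AJ, AL, BD, BE, BF, BJ, DE, DF, DG, DJ, DL, EF, EG, EL, FG, FJ, FL, GJ, GL, JL
  2-simplices (16): ADE, ADF, AEL, AFG, AGJ, AJL, BDE, BDJ, BEF, BFJ, DFL, DGJ, DGL, EFG, EGL, FJL

Hence C_0 ≅ Z^8, C_1 ≅ Z^24, C_2 ≅ Z^16.

∂_1: C_1 → C_0 sends each edge [p,q] (with p < q) to q − p. For instance
  ∂BE = E − B.
As a 8×24 matrix over Z this has rank 7, with invariant factors (1,1,1,1,1,1,1).

Boundary ∂_2: C_2 → C_1 acts by ∂[p,q,r] = [q,r] − [p,r] + [p,q]. For instance
  ∂AEL = EL − AL + AE,
  ∂AJL = JL − AL + AJ.
The 24×16 boundary matrix has rank 15 and Smith normal form diag(1,1,1,1,1,1,1,1,1,1,1,1,1,1,1).

Computing H_k = (kernel of ∂_k) / (image of ∂_{k+1}):

  H_0: rank C_0 − rank ∂_1 = 8 − 7 = 1, and the invariant factors of ∂_1 are all 1, so H_0 = Z.
  H_1: rank ker ∂_1 − rank ∂_2 = (24 − 7) − 15 = 2, and the invariant factors of ∂_2 are all 1, so H_1 = Z^2.
  H_2: rank ker ∂_2 − rank ∂_3 = (16 − 15) − 0 = 1, and there is no ∂_3, so H_2 = Z.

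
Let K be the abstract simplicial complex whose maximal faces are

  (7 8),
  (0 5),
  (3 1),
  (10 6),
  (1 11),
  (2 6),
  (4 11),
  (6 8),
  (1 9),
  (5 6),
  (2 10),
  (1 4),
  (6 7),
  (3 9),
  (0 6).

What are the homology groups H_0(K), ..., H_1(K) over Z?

H_0 = Z^2,  H_1 = Z^5.

Fix the vertex order 0 < 1 < 2 < 3 < 4 < 5 < 6 < 7 < 8 < 9 < 10 < 11 and write every simplex with vertices in increasing order. Then dim K = 1 and the simplices of K are:

  0-simplices (12): [0], [1], [2], [3], [4], [5], [6], [7], [8], [9], [10], [11]
  1-simplices (15): [0,5], [0,6], [1,3], [1,4], [1,9], [1,11], [2,6], [2,10], [3,9], [4,11], [5,6], [6,7], [6,8], [6,10], [7,8]

Hence C_0 ≅ Z^12, C_1 ≅ Z^15.

Boundary ∂_1: C_1 → C_0 maps an edge to its endpoints' difference, ∂[p,q] = q − p. For instance
  ∂[5,6] = [6] − [5].
As a 12×15 matrix over Z this has rank 10, with invariant factors (1,1,1,1,1,1,1,1,1,1).

From H_k ≅ ker(∂_k) / im(∂_{k+1}) we obtain:

  H_0: rank C_0 − rank ∂_1 = 12 − 10 = 2, and the invariant factors of ∂_1 are all 1, so H_0 ≅ Z^2.
  H_1: rank ker ∂_1 − rank ∂_2 = (15 − 10) − 0 = 5, and there is no ∂_2, so H_1 ≅ Z^5.

As a check, the Euler characteristic is 12 − 15 = -3, which agrees with 2 − 5 = -3.
(K is a triangulation of the disjoint union of a wedge of 2 circles and a wedge of 3 circles.)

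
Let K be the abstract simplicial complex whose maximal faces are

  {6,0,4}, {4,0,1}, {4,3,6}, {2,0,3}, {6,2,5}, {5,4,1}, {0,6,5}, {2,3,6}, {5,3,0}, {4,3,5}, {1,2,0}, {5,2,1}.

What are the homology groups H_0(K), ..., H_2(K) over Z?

Take the total order 0 < 1 < 2 < 3 < 4 < 5 < 6 on the vertex set. Then K (dimension 2) consists of the simplices:

  0-simplices (7): [0], [1], [2], [3], [4], [5], [6]
  1-simplices (18): [0,1], [0,2], [0,3], [0,4], [0,5], [0,6], [1,2], [1,4], [1,5], [2,3], [2,5], [2,6], [3,4], [3,5], [3,6], [4,5], [4,6], [5,6]
  2-simplices (12): [0,1,2], [0,1,4], [0,2,3], [0,3,5], [0,4,6], [0,5,6], [1,2,5], [1,4,5], [2,3,6], [2,5,6], [3,4,5], [3,4,6]

so the chain groups are C_0 ≅ Z^7, C_1 ≅ Z^18, C_2 ≅ Z^12.

Boundary ∂_1: C_1 → C_0 maps an edge to its endpoints' difference, ∂[p,q] = q − p. For instance
  ∂[0,2] = [2] − [0].
As a 7×18 matrix over Z this has rank 6, with invariant factors (1,1,1,1,1,1).

∂_2: C_2 → C_1 maps a triangle to the signed sum of its edges. For instance
  ∂[1,2,5] = [2,5] − [1,5] + [1,2],
  ∂[0,2,3] = [2,3] − [0,3] + [0,2].
This gives a 18×12 integer matrix of rank 12; reducing to Smith normal form yields diagonal entries (1,1,1,1,1,1,1,1,1,1,1,2).

Computing H_k = (kernel of ∂_k) / (image of ∂_{k+1}):

  H_0: rank C_0 − rank ∂_1 = 7 − 6 = 1, and the invariant factors of ∂_1 are all 1, so H_0 ≅ Z.
  H_1: rank ker ∂_1 − rank ∂_2 = (18 − 6) − 12 = 0, and ∂_2 has invariant factor 2 > 1, so H_1 ≅ Z/2.
  H_2: rank ker ∂_2 − rank ∂_3 = (12 − 12) − 0 = 0, and there is no ∂_3, so H_2 ≅ 0.

H_0 ≅ Z,  H_1 ≅ Z/2,  H_2 = 0.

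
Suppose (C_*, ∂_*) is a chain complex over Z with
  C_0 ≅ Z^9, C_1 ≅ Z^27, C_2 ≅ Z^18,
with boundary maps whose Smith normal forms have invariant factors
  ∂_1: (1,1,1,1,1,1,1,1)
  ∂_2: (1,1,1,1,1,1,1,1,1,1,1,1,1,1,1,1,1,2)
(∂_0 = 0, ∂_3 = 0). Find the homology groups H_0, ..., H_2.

H_0 ≅ Z,  H_1 ≅ Z ⊕ Z/2,  H_2 = 0.

H_0: b_0 = 9 − 0 − 8 = 1; torsion from ∂_1 factors > 1: none. So H_0 ≅ Z.
H_1: b_1 = 27 − 8 − 18 = 1; torsion from ∂_2 factors > 1: [2]. So H_1 ≅ Z ⊕ Z/2.
H_2: b_2 = 18 − 18 − 0 = 0; torsion from ∂_3 factors > 1: none. So H_2 ≅ 0.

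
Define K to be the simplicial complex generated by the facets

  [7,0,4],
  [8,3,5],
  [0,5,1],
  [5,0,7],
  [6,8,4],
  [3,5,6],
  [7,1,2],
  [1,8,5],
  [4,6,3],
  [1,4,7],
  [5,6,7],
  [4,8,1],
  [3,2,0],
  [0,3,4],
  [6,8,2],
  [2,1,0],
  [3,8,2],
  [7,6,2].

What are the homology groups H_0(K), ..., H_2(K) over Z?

H_0 ≅ Z,  H_1 ≅ Z ⊕ Z/2,  H_2 = 0.

We work with the vertex ordering 0 < 1 < 2 < 3 < 4 < 5 < 6 < 7 < 8. The simplices of K, each written with vertices in increasing order, are:

  0-simplices (9): [0], [1], [2], [3], [4], [5], [6], [7], [8]
  1-simplices (27): (27 of them)
  2-simplices (18): [0,1,2], [0,1,5], [0,2,3], [0,3,4], [0,4,7], [0,5,7], [1,2,7], [1,4,7], [1,4,8], [1,5,8], [2,3,8], [2,6,7], [2,6,8], [3,4,6], [3,5,6], [3,5,8], [4,6,8], [5,6,7]

so the chain groups are C_0 ≅ Z^9, C_1 ≅ Z^27, C_2 ≅ Z^18.

∂_1: C_1 → C_0 maps an edge to its endpoints' difference, ∂[p,q] = q − p.
This gives a 9×27 integer matrix of rank 8; reducing to Smith normal form yields diagonal entries (1,1,1,1,1,1,1,1).

∂_2: C_2 → C_1 acts by ∂[p,q,r] = [q,r] − [p,r] + [p,q]. For instance
  ∂[4,6,8] = [6,8] − [4,8] + [4,6],
  ∂[2,3,8] = [3,8] − [2,8] + [2,3].
As a 27×18 matrix over Z this has rank 18, with invariant factors (1,1,1,1,1,1,1,1,1,1,1,1,1,1,1,1,1,2).

Reading off H_k = ker ∂_k / im ∂_{k+1}:

  H_0: rank C_0 − rank ∂_1 = 9 − 8 = 1, and the invariant factors of ∂_1 are all 1, so H_0 = Z.
  H_1: rank ker ∂_1 − rank ∂_2 = (27 − 8) − 18 = 1, and ∂_2 has invariant factor 2 > 1, so H_1 = Z ⊕ Z/2.
  H_2: rank ker ∂_2 − rank ∂_3 = (18 − 18) − 0 = 0, and there is no ∂_3, so H_2 = 0.

(K is a triangulation of the Klein bottle.)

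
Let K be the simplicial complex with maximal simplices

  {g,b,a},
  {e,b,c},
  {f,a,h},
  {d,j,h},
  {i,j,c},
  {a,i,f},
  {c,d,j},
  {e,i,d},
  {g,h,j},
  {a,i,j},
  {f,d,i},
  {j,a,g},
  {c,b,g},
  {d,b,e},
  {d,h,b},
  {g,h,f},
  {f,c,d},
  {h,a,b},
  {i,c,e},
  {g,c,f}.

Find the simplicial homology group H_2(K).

Take the total order a < b < c < d < e < f < g < h < i < j on the vertex set. Then K (dimension 2) consists of the simplices:

  0-simplices (10): a, b, c, d, e, f, g, h, i, j
  1-simplices (30): ab, af, ag, ah, ai, aj, bc, bd, be, bg, bh, cd, ce, cf, cg, ci, cj, de, df, dh, di, dj, ei, fg, fh, fi, gh, gj, hj, ij
  2-simplices (20): abg, abh, afh, afi, agj, aij, bce, bcg, bde, bdh, cdf, cdj, cei, cfg, cij, dei, dfi, dhj, fgh, ghj

Hence C_0 ≅ Z^10, C_1 ≅ Z^30, C_2 ≅ Z^20.

∂_1: C_1 → C_0 sends each edge [p,q] (with p < q) to q − p. For instance
  ∂ah = h − a.
The 10×30 boundary matrix has rank 9 and Smith normal form diag(1,1,1,1,1,1,1,1,1).

The boundary map ∂_2: C_2 → C_1 maps a triangle to the signed sum of its edges. For instance
  ∂afh = fh − ah + af,
  ∂abh = bh − ah + ab.
The 30×20 boundary matrix has rank 20 and Smith normal form diag(1,1,1,1,1,1,1,1,1,1,1,1,1,1,1,1,1,1,1,2).

Computing H_k = (kernel of ∂_k) / (image of ∂_{k+1}):

  H_2: rank ker ∂_2 − rank ∂_3 = (20 − 20) − 0 = 0, and there is no ∂_3, so H_2 ≅ 0.

(K is a triangulation of the Klein bottle.)

H_2 ≅ 0.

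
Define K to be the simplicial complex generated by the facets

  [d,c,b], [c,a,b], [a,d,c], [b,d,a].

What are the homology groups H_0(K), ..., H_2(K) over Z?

Take the total order a < b < c < d on the vertex set. Then K (dimension 2) consists of the simplices:

  0-simplices (4): a, b, c, d
  1-simplices (6): ab, ac, ad, bc, bd, cd
  2-simplices (4): abc, abd, acd, bcd

so the chain groups are C_0 ≅ Z^4, C_1 ≅ Z^6, C_2 ≅ Z^4.

∂_1: C_1 → C_0 sends each edge [p,q] (with p < q) to q − p. For instance
  ∂bc = c − b.
The resulting 4×6 matrix has rank 3, and its Smith normal form has invariant factors (1,1,1).

∂_2: C_2 → C_1 acts by ∂[p,q,r] = [q,r] − [p,r] + [p,q]. For instance
  ∂abd = bd − ad + ab,
  ∂bcd = cd − bd + bc.
This gives a 6×4 integer matrix of rank 3; reducing to Smith normal form yields diagonal entries (1,1,1).

Reading off H_k = ker ∂_k / im ∂_{k+1}:

  H_0: rank C_0 − rank ∂_1 = 4 − 3 = 1, and the invariant factors of ∂_1 are all 1, so H_0 = Z.
  H_1: rank ker ∂_1 − rank ∂_2 = (6 − 3) − 3 = 0, and the invariant factors of ∂_2 are all 1, so H_1 = 0.
  H_2: rank ker ∂_2 − rank ∂_3 = (4 − 3) − 0 = 1, and there is no ∂_3, so H_2 = Z.

As a check, the Euler characteristic is 4 − 6 + 4 = 2, which agrees with 1 − 0 + 1 = 2.

H_0 = Z,  H_1 = 0,  H_2 = Z.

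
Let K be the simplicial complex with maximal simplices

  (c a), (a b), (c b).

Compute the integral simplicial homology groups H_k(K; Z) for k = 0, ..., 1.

We work with the vertex ordering a < b < c. The simplices of K, each written with vertices in increasing order, are:

  0-simplices (3): a, b, c
  1-simplices (3): ab, ac, bc

so the chain groups are C_0 ≅ Z^3, C_1 ≅ Z^3.

Boundary ∂_1: C_1 → C_0 maps an edge to its endpoints' difference, ∂[p,q] = q − p.
As a 3×3 matrix over Z this has rank 2, with invariant factors (1,1).

From H_k ≅ ker(∂_k) / im(∂_{k+1}) we obtain:

  H_0: rank C_0 − rank ∂_1 = 3 − 2 = 1, and the invariant factors of ∂_1 are all 1, so H_0 ≅ Z.
  H_1: rank ker ∂_1 − rank ∂_2 = (3 − 2) − 0 = 1, and there is no ∂_2, so H_1 ≅ Z.

H_0 = Z,  H_1 = Z.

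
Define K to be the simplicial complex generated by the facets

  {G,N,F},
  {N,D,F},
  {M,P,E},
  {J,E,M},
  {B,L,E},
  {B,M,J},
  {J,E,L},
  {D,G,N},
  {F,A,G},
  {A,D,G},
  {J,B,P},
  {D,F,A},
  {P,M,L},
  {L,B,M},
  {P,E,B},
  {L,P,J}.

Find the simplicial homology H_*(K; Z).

Order the vertices as A < B < D < E < F < G < J < L < M < N < P. Listing each simplex with vertices in this order, K has dimension 2 with simplices:

  0-simplices (11): A, B, D, E, F, G, J, L, M, N, P
  1-simplices (24): AD, AF, AG, BE, BJ, BL, BM, BP, DF, DG, DN, EJ, EL, EM, EP, FG, FN, GN, JL, JM, JP, LM, LP, MP
  2-simplices (16): ADF, ADG, AFG, BEL, BEP, BJM, BJP, BLM, DFN, DGN, EJL, EJM, EMP, FGN, JLP, LMP

Hence C_0 ≅ Z^11, C_1 ≅ Z^24, C_2 ≅ Z^16.

The boundary map ∂_1: C_1 → C_0 is given by ∂[p,q] = [q] − [p]. For instance
  ∂BM = M − B.
This gives a 11×24 integer matrix of rank 9; reducing to Smith normal form yields diagonal entries (1,1,1,1,1,1,1,1,1).

The boundary map ∂_2: C_2 → C_1 acts by ∂[p,q,r] = [q,r] − [p,r] + [p,q]. For instance
  ∂EJL = JL − EL + EJ,
  ∂BLM = LM − BM + BL.
The 24×16 boundary matrix has rank 15 and Smith normal form diag(1,1,1,1,1,1,1,1,1,1,1,1,1,1,2).

From H_k ≅ ker(∂_k) / im(∂_{k+1}) we obtain:

  H_0: rank C_0 − rank ∂_1 = 11 − 9 = 2, and the invariant factors of ∂_1 are all 1, so H_0 = Z^2.
  H_1: rank ker ∂_1 − rank ∂_2 = (24 − 9) − 15 = 0, and ∂_2 has invariant factor 2 > 1, so H_1 = Z/2.
  H_2: rank ker ∂_2 − rank ∂_3 = (16 − 15) − 0 = 1, and there is no ∂_3, so H_2 = Z.

H_0 = Z^2,  H_1 = Z/2,  H_2 = Z.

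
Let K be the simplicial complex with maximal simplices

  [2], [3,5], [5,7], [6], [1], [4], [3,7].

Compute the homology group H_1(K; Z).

Take the total order 1 < 2 < 3 < 4 < 5 < 6 < 7 on the vertex set. Then K (dimension 1) consists of the simplices:

  0-simplices (7): [1], [2], [3], [4], [5], [6], [7]
  1-simplices (3): [3,5], [3,7], [5,7]

Hence C_0 ≅ Z^7, C_1 ≅ Z^3.

Boundary ∂_1: C_1 → C_0 maps an edge to its endpoints' difference, ∂[p,q] = q − p. For instance
  ∂[3,7] = [7] − [3].
This gives a 7×3 integer matrix of rank 2; reducing to Smith normal form yields diagonal entries (1,1).

Computing H_k = (kernel of ∂_k) / (image of ∂_{k+1}):

  H_1: rank ker ∂_1 − rank ∂_2 = (3 − 2) − 0 = 1, and there is no ∂_2, so H_1 = Z.

(K is a triangulation of the disjoint union of the circle S^1 and a set of 4 points.)

H_1 = Z.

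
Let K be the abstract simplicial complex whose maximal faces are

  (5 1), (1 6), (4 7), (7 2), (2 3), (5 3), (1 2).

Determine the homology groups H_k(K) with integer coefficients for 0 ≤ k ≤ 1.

We work with the vertex ordering 1 < 2 < 3 < 4 < 5 < 6 < 7. The simplices of K, each written with vertices in increasing order, are:

  0-simplices (7): [1], [2], [3], [4], [5], [6], [7]
  1-simplices (7): [1,2], [1,5], [1,6], [2,3], [2,7], [3,5], [4,7]

giving chain groups C_0 ≅ Z^7, C_1 ≅ Z^7.

∂_1: C_1 → C_0 sends each edge [p,q] (with p < q) to q − p.
The resulting 7×7 matrix has rank 6, and its Smith normal form has invariant factors (1,1,1,1,1,1).

Reading off H_k = ker ∂_k / im ∂_{k+1}:

  H_0: rank C_0 − rank ∂_1 = 7 − 6 = 1, and the invariant factors of ∂_1 are all 1, so H_0 ≅ Z.
  H_1: rank ker ∂_1 − rank ∂_2 = (7 − 6) − 0 = 1, and there is no ∂_2, so H_1 ≅ Z.

H_0 ≅ Z,  H_1 ≅ Z.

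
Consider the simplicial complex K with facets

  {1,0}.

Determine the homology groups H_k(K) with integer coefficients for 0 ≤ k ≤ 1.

Fix the vertex order 0 < 1 and write every simplex with vertices in increasing order. Then dim K = 1 and the simplices of K are:

  0-simplices (2): [0], [1]
  1-simplices (1): [0,1]

so the chain groups are C_0 ≅ Z^2, C_1 ≅ Z^1.

∂_1: C_1 → C_0 is given by ∂[p,q] = [q] − [p]. For instance
  ∂[0,1] = [1] − [0].
As a 2×1 matrix over Z this has rank 1, with invariant factors (1).

From H_k ≅ ker(∂_k) / im(∂_{k+1}) we obtain:

  H_0: rank C_0 − rank ∂_1 = 2 − 1 = 1, and the invariant factors of ∂_1 are all 1, so H_0 ≅ Z.
  H_1: rank ker ∂_1 − rank ∂_2 = (1 − 1) − 0 = 0, and there is no ∂_2, so H_1 ≅ 0.

As a check, the Euler characteristic is 2 − 1 = 1, which agrees with 1 − 0 = 1.

H_0 ≅ Z,  H_1 = 0.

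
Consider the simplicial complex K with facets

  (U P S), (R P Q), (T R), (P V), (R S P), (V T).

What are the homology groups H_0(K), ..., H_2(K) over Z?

H_0 ≅ Z,  H_1 ≅ Z,  H_2 = 0.

Take the total order P < Q < R < S < T < U < V on the vertex set. Then K (dimension 2) consists of the simplices:

  0-simplices (7): P, Q, R, S, T, U, V
  1-simplices (10): PQ, PR, PS, PU, PV, QR, RS, RT, SU, TV
  2-simplices (3): PQR, PRS, PSU

Hence C_0 ≅ Z^7, C_1 ≅ Z^10, C_2 ≅ Z^3.

∂_1: C_1 → C_0 is given by ∂[p,q] = [q] − [p].
As a 7×10 matrix over Z this has rank 6, with invariant factors (1,1,1,1,1,1).

∂_2: C_2 → C_1 maps a triangle to the signed sum of its edges. For instance
  ∂PSU = SU − PU + PS,
  ∂PRS = RS − PS + PR.
This gives a 10×3 integer matrix of rank 3; reducing to Smith normal form yields diagonal entries (1,1,1).

Reading off H_k = ker ∂_k / im ∂_{k+1}:

  H_0: rank C_0 − rank ∂_1 = 7 − 6 = 1, and the invariant factors of ∂_1 are all 1, so H_0 ≅ Z.
  H_1: rank ker ∂_1 − rank ∂_2 = (10 − 6) − 3 = 1, and the invariant factors of ∂_2 are all 1, so H_1 ≅ Z.
  H_2: rank ker ∂_2 − rank ∂_3 = (3 − 3) − 0 = 0, and there is no ∂_3, so H_2 ≅ 0.

As a check, the Euler characteristic is 7 − 10 + 3 = 0, which agrees with 1 − 1 + 0 = 0.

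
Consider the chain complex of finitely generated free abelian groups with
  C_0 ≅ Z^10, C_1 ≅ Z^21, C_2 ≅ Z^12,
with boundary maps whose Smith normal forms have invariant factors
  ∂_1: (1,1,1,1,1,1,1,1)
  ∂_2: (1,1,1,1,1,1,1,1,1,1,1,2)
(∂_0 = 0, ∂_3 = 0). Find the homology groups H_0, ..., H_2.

H_0: b_0 = 10 − 0 − 8 = 2; torsion from ∂_1 factors > 1: none. So H_0 ≅ Z^2.
H_1: b_1 = 21 − 8 − 12 = 1; torsion from ∂_2 factors > 1: [2]. So H_1 ≅ Z ⊕ Z/2.
H_2: b_2 = 12 − 12 − 0 = 0; torsion from ∂_3 factors > 1: none. So H_2 ≅ 0.

H_0 ≅ Z^2,  H_1 ≅ Z ⊕ Z/2,  H_2 = 0.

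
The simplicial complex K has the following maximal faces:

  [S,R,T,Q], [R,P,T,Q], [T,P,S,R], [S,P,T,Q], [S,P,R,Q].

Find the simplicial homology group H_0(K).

We work with the vertex ordering P < Q < R < S < T. The simplices of K, each written with vertices in increasing order, are:

  0-simplices (5): P, Q, R, S, T
  1-simplices (10): PQ, PR, PS, PT, QR, QS, QT, RS, RT, ST
  2-simplices (10): PQR, PQS, PQT, PRS, PRT, PST, QRS, QRT, QST, RST
  3-simplices (5): PQRS, PQRT, PQST, PRST, QRST

giving chain groups C_0 ≅ Z^5, C_1 ≅ Z^10, C_2 ≅ Z^10, C_3 ≅ Z^5.

∂_1: C_1 → C_0 maps an edge to its endpoints' difference, ∂[p,q] = q − p. For instance
  ∂QR = R − Q.
This gives a 5×10 integer matrix of rank 4; reducing to Smith normal form yields diagonal entries (1,1,1,1).

The boundary map ∂_2: C_2 → C_1 sends each 2-simplex [p,q,r] to [q,r] − [p,r] + [p,q]. For instance
  ∂QST = ST − QT + QS,
  ∂PQT = QT − PT + PQ.
This gives a 10×10 integer matrix of rank 6; reducing to Smith normal form yields diagonal entries (1,1,1,1,1,1).

∂_3: C_3 → C_2 sends each 3-simplex σ to the alternating sum Σ_i (−1)^i (σ with its i-th vertex removed). For instance
  ∂PQST = QST − PST + PQT − PQS,
  ∂PRST = RST − PST + PRT − PRS.
The resulting 10×5 matrix has rank 4, and its Smith normal form has invariant factors (1,1,1,1).

Computing H_k = (kernel of ∂_k) / (image of ∂_{k+1}):

  H_0: rank C_0 − rank ∂_1 = 5 − 4 = 1, and the invariant factors of ∂_1 are all 1, so H_0 = Z.

H_0 = Z.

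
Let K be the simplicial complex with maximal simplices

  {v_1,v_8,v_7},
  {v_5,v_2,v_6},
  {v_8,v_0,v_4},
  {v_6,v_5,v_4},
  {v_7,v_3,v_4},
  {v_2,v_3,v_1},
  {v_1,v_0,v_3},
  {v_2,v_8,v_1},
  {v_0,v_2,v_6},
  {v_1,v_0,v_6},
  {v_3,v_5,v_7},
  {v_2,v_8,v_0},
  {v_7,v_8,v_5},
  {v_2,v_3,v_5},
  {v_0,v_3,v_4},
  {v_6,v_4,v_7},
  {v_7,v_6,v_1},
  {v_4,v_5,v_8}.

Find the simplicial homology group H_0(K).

H_0 ≅ Z.

K has 9 vertices, 27 edges, 18 triangles.
rank ∂_0 = 0, rank ∂_1 = 8 ⇒ b_0 = 9 − 0 − 8 = 1; all invariant factors of ∂_1 are 1 so no torsion. So H_0 = Z.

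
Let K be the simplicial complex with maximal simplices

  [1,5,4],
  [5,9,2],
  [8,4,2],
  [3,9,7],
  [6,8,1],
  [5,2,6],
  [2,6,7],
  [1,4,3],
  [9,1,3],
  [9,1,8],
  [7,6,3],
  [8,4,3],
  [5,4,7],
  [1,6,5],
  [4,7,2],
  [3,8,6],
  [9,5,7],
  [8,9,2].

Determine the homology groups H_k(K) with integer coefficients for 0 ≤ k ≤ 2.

We work with the vertex ordering 1 < 2 < 3 < 4 < 5 < 6 < 7 < 8 < 9. The simplices of K, each written with vertices in increasing order, are:

  0-simplices (9): [1], [2], [3], [4], [5], [6], [7], [8], [9]
  1-simplices (27): (27 of them)
  2-simplices (18): [1,3,4], [1,3,9], [1,4,5], [1,5,6], [1,6,8], [1,8,9], [2,4,7], [2,4,8], [2,5,6], [2,5,9], [2,6,7], [2,8,9], [3,4,8], [3,6,7], [3,6,8], [3,7,9], [4,5,7], [5,7,9]

so the chain groups are C_0 ≅ Z^9, C_1 ≅ Z^27, C_2 ≅ Z^18.

The boundary map ∂_1: C_1 → C_0 sends each edge [p,q] (with p < q) to q − p. For instance
  ∂[3,6] = [6] − [3].
The 9×27 boundary matrix has rank 8 and Smith normal form diag(1,1,1,1,1,1,1,1).

Boundary ∂_2: C_2 → C_1 acts by ∂[p,q,r] = [q,r] − [p,r] + [p,q]. For instance
  ∂[4,5,7] = [5,7] − [4,7] + [4,5],
  ∂[1,6,8] = [6,8] − [1,8] + [1,6].
The resulting 27×18 matrix has rank 18, and its Smith normal form has invariant factors (1,1,1,1,1,1,1,1,1,1,1,1,1,1,1,1,1,2).

Now H_k = ker ∂_k / im ∂_{k+1}, so:

  H_0: rank C_0 − rank ∂_1 = 9 − 8 = 1, and the invariant factors of ∂_1 are all 1, so H_0 ≅ Z.
  H_1: rank ker ∂_1 − rank ∂_2 = (27 − 8) − 18 = 1, and ∂_2 has invariant factor 2 > 1, so H_1 ≅ Z ⊕ Z/2.
  H_2: rank ker ∂_2 − rank ∂_3 = (18 − 18) − 0 = 0, and there is no ∂_3, so H_2 ≅ 0.

H_0 ≅ Z,  H_1 ≅ Z ⊕ Z/2,  H_2 = 0.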